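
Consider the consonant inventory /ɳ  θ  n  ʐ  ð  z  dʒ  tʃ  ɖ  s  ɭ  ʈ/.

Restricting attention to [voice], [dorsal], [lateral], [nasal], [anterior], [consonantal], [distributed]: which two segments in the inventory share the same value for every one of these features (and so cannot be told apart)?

ɖ, ʐ

On the given features, /ɖ/ and /ʐ/ have an identical profile: [+voice], [-dorsal], [-lateral], [-nasal], [-anterior], [+consonantal], [-distributed]. No other two segments in the inventory coincide on all 7 features. (They do differ in [continuant] and [strident], which are not among the given features.)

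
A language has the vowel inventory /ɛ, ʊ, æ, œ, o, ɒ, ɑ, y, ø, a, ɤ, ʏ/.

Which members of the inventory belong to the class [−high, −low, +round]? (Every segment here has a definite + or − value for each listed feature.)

œ, o, ø

Checking each segment against [−high], [−low], [+round]: /œ/ (mid front rounded lax vowel), /o/ (mid back rounded tense vowel), /ø/ (mid front rounded tense vowel) satisfy every feature; every other segment in the inventory fails at least one.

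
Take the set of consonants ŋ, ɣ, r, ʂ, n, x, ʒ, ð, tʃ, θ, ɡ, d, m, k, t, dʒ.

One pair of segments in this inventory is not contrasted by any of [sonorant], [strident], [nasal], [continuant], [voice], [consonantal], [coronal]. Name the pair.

/m/ (bilabial nasal) and /ŋ/ (velar nasal) are both [+sonorant], [-strident], [+nasal], [-continuant], [+voice], [+consonantal], [-coronal], so none of the listed features separates them. (They do differ in [labial] and [dorsal], which are not among the given features.) Every other pair in the inventory differs on at least one listed feature.

m, ŋ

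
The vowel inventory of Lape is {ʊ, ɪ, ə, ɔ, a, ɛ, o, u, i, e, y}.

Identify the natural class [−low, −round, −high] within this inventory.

Checking each segment against [−low], [−round], [−high]: /ə/ (mid central vowel (schwa)), /ɛ/ (mid front unrounded lax vowel), /e/ (mid front unrounded tense vowel) satisfy every feature; every other segment in the inventory fails at least one.

ə, ɛ, e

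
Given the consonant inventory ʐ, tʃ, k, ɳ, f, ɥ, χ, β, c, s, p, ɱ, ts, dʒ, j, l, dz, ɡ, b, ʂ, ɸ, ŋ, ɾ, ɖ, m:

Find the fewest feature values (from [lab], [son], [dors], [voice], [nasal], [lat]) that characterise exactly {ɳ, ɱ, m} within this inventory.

/ɳ, ɱ, m/ are all [+nasal], [-dorsal], and no other segment in the inventory matches both values. Dropping any one of them over-generates: [-dorsal] alone would also admit /ʐ, tʃ, f, β, …/; [+nasal] alone would also admit /ŋ/. No other single listed feature picks out exactly this set either, so fewer than two features will not do.

[+nasal, -dors]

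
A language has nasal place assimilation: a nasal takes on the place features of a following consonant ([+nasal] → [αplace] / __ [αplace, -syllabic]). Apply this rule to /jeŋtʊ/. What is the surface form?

/ŋ/ sits before the [+coronal] consonant /t/, so it takes on [+coronal] and surfaces as /n/. The rest of the form is unaffected: [jentʊ].

[jentʊ]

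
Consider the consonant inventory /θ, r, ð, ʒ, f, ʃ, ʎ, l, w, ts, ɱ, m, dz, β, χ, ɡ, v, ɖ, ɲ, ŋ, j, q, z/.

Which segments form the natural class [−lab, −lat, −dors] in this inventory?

The [−labial] segments are /θ, r, ð, ʒ, ʃ, ʎ, l, ts, dz, χ, ɡ, ɖ, ɲ, ŋ, j, q, z/.
Within that set, [−lateral] gives /θ, r, ð, ʒ, ʃ, ts, dz, χ, ɡ, ɖ, ɲ, ŋ, j, q, z/.
Then [−dorsal] leaves /θ, r, ð, ʒ, ʃ, ts, dz, ɖ, z/.

θ, r, ð, ʒ, ʃ, ts, dz, ɖ, z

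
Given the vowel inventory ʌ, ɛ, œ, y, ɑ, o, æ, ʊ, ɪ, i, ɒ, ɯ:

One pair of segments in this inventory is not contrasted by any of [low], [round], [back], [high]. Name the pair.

ɪ, i

On the given features, /ɪ/ and /i/ have an identical profile: [−low], [−round], [−back], [+high]. No other two segments in the inventory coincide on all 4 features. (They do differ in [tense], which is not among the given features.)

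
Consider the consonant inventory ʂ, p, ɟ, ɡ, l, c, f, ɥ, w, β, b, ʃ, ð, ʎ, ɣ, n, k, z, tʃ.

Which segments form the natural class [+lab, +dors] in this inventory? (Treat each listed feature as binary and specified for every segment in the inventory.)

Eliminate segments failing any feature: /ʂ, ɟ, ɡ, l, c, ʃ, ð, ʎ, ɣ, n, k, z, tʃ/ are [−labial]; /p, f, β, b/ are [−dorsal]. The remaining /ɥ, w/ satisfy [+labial], [+dorsal].

ɥ, w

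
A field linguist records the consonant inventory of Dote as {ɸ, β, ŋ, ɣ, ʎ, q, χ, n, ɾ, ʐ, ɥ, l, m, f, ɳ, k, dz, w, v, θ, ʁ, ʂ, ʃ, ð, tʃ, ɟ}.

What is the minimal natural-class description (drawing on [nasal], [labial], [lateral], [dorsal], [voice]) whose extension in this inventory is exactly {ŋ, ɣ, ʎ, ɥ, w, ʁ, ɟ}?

The class [+voice], [+dorsal] has exactly /ŋ, ɣ, ʎ, ɥ, w, ʁ, ɟ/ as its extension in this inventory. No smaller conjunction from the listed features achieves this: [+dorsal] alone would also admit /q, χ, k/; [+voice] alone would also admit /β, n, ɾ, ʐ, …/; and checking the remaining single features turns up none with this extension.

[+voice, +dorsal]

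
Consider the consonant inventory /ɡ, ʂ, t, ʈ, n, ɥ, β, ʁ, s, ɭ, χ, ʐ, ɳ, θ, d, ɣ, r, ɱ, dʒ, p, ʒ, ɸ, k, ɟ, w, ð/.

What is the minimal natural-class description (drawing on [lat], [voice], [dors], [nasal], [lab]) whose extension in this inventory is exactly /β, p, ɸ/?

[−nasal, +lab, −dors]

The class [−nasal], [+labial], [−dorsal] has exactly /β, p, ɸ/ as its extension in this inventory. No smaller conjunction from the listed features achieves this: [+labial, −dorsal] alone would also admit /ɱ/; [−nasal, −dorsal] alone would also admit /ʂ, t, ʈ, s, …/; [−nasal, +labial] alone would also admit /ɥ, w/; and checking the remaining two-feature bundles turns up none with this extension.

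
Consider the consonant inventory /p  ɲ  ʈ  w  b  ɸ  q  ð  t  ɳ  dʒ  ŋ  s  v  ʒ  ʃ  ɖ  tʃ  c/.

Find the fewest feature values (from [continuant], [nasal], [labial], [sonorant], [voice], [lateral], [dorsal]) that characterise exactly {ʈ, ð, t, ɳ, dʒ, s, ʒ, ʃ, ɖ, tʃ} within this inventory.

/ʈ, ð, t, ɳ, dʒ, s, ʒ, ʃ, ɖ, tʃ/ are all [−labial], [−dorsal], and no other segment in the inventory matches both values. Dropping any one of them over-generates: [−dorsal] alone would also admit /p, b, ɸ, v/; [−labial] alone would also admit /ɲ, q, ŋ, c/. No other single listed feature picks out exactly this set either, so fewer than two features will not do.

[−labial, −dorsal]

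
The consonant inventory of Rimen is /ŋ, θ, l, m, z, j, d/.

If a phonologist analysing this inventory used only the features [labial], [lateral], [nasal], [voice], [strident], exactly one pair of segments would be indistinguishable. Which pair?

j, d

On the given features, /j/ and /d/ have an identical profile: [−labial], [−lateral], [−nasal], [+voice], [−strident]. No other two segments in the inventory coincide on all 5 features. (They do differ in [sonorant], [continuant] and [dorsal], which are not among the given features.)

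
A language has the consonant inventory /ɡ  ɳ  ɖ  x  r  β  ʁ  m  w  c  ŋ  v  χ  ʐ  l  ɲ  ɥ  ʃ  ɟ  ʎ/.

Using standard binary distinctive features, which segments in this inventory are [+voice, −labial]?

The [+voice] segments are /ɡ, ɳ, ɖ, r, β, ʁ, m, w, ŋ, v, ʐ, l, ɲ, ɥ, ɟ, ʎ/.
Within that set, [−labial] leaves /ɡ, ɳ, ɖ, r, ʁ, ŋ, ʐ, l, ɲ, ɟ, ʎ/.

ɡ, ɳ, ɖ, r, ʁ, ŋ, ʐ, l, ɲ, ɟ, ʎ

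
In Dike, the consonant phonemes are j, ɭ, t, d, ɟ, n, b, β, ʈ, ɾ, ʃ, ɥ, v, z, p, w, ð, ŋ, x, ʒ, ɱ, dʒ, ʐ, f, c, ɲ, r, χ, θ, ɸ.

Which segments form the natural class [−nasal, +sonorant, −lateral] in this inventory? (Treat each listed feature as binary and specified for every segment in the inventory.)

j, ɾ, ɥ, w, r

Eliminate segments failing any feature: /ɭ/ is [+lateral]; /t, d, ɟ, b, β, ʈ, ʃ, v, z, p, ð, x, ʒ, dʒ, ʐ, f, c, χ, θ, ɸ/ are [−sonorant]; /n, ŋ, ɱ, ɲ/ are [+nasal]. The remaining /j, ɾ, ɥ, w, r/ satisfy [−nasal], [+sonorant], [−lateral].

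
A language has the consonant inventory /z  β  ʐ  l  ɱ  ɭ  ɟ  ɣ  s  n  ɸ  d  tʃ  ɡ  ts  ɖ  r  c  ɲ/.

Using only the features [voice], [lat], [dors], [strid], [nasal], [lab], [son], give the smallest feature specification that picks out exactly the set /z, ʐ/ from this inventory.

Every target segment is [+voice], [+strident]; each remaining inventory member fails at least one of these. Each conjunct is needed — [+strident] alone would also admit /s, tʃ, ts/; [+voice] alone would also admit /β, l, ɱ, ɭ, …/ — and no other single listed feature has exactly this extension, so two is the minimum.

[+voice, +strid]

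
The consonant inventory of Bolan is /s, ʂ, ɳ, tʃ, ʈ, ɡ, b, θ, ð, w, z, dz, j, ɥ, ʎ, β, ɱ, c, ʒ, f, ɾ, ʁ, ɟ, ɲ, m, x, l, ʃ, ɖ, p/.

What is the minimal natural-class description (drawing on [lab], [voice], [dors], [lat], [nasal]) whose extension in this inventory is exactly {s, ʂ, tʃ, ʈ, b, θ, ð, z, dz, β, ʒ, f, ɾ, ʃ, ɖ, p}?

[−nasal, −lat, −dors]

Every target segment is [−nasal], [−lateral], [−dorsal]; each remaining inventory member fails at least one of these. Each conjunct is needed — [−lateral, −dorsal] alone would also admit /ɳ, ɱ, m/; [−nasal, −dorsal] alone would also admit /l/; [−nasal, −lateral] alone would also admit /ɡ, w, j, ɥ, …/ — and no other combination of two listed features has exactly this extension, so three is the minimum.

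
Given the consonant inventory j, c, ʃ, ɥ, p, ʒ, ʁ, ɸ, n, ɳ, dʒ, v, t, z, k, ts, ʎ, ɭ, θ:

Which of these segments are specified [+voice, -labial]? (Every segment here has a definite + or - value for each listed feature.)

Among the inventory, the [+voice] segments are /j, ɥ, ʒ, ʁ, n, ɳ, dʒ, v, z, ʎ, ɭ/.
Intersecting with [-labial] leaves /j, ʒ, ʁ, n, ɳ, dʒ, z, ʎ, ɭ/.

j, ʒ, ʁ, n, ɳ, dʒ, z, ʎ, ɭ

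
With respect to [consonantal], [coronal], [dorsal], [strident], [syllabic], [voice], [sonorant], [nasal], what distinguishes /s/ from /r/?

[sonorant], [voice], [strident]

/s/ (voiceless alveolar fricative) and /r/ (alveolar trill) agree on [+consonantal], [+coronal], [−dorsal], [−syllabic], [−nasal]. They differ on [sonorant] (/s/ [−], /r/ [+]), [voice] (/s/ [−], /r/ [+]), [strident] (/s/ [+], /r/ [−]).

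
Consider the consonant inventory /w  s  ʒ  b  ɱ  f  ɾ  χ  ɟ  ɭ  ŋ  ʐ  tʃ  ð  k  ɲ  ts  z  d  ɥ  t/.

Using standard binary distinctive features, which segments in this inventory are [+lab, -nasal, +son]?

First, the [+labial] segments are /w, b, ɱ, f, ɥ/.
Intersecting with [-nasal] gives /w, b, f, ɥ/.
Of those, [+sonorant] leaves /w, ɥ/.

w, ɥ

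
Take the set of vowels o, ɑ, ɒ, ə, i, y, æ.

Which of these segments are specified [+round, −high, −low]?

Eliminate segments failing any feature: /ɑ, ə, i, æ/ are [−round]; /ɒ/ is [+low]; /y/ is [+high]. The remaining /o/ satisfy [+round], [−high], [−low].

o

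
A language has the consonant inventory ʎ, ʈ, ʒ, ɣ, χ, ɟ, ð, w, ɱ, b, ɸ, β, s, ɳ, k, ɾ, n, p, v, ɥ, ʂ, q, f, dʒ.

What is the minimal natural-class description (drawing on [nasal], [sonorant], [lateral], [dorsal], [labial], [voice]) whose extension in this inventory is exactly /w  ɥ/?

/w, ɥ/ are all [+labial], [+dorsal], and no other segment in the inventory matches both values. Dropping any one of them over-generates: [+dorsal] alone would also admit /ʎ, ɣ, χ, ɟ, …/; [+labial] alone would also admit /ɱ, b, ɸ, β, …/. No other single listed feature picks out exactly this set either, so fewer than two features will not do.

[+labial, +dorsal]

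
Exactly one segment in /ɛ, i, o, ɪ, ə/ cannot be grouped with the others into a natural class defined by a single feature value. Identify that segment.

o

The remaining segments after removing /o/ share [−round]; /o/ (mid back rounded tense vowel) is [+round]. For every other candidate removal, the leftover set fails to share any single feature value that the removed segment lacks.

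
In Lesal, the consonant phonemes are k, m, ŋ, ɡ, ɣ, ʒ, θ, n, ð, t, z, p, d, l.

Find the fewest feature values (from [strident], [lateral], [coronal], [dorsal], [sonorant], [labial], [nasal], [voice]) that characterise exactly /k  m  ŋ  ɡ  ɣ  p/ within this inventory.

Every target segment is [−coronal] and no other inventory member is, so one feature is enough.

[−coronal]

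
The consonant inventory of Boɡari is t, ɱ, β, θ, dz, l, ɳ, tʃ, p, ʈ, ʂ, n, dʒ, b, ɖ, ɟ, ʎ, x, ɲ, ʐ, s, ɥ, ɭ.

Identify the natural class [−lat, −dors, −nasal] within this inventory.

Among the inventory, the [−lateral] segments are /t, ɱ, β, θ, dz, ɳ, tʃ, p, ʈ, ʂ, n, dʒ, b, ɖ, ɟ, x, ɲ, ʐ, s, ɥ/.
Intersecting with [−dorsal] gives /t, ɱ, β, θ, dz, ɳ, tʃ, p, ʈ, ʂ, n, dʒ, b, ɖ, ʐ, s/.
Then [−nasal] leaves /t, β, θ, dz, tʃ, p, ʈ, ʂ, dʒ, b, ɖ, ʐ, s/.

t, β, θ, dz, tʃ, p, ʈ, ʂ, dʒ, b, ɖ, ʐ, s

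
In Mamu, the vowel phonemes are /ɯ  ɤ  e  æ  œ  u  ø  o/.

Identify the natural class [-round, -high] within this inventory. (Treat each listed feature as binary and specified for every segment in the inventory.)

Eliminate segments failing any feature: /ɯ/ is [+high]; /œ, u, ø, o/ are [+round]. The remaining /ɤ, e, æ/ satisfy [-round], [-high].

ɤ, e, æ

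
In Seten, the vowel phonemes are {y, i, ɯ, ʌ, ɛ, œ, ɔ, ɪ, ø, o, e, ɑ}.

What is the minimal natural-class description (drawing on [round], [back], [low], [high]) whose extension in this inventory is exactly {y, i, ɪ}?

Every target segment is [+high], [−back]; each remaining inventory member fails at least one of these. Each conjunct is needed — [−back] alone would also admit /ɛ, œ, ø, e/; [+high] alone would also admit /ɯ/ — and no other single listed feature has exactly this extension, so two is the minimum.

[+high, −back]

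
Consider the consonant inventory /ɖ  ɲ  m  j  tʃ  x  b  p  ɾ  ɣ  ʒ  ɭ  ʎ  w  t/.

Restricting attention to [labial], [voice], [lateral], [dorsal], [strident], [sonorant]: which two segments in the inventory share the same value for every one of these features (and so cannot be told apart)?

/ɲ/ (palatal nasal) and /j/ (palatal glide) are both [-labial], [+voice], [-lateral], [+dorsal], [-strident], [+sonorant], so none of the listed features separates them. (They do differ in [nasal] and [continuant], which are not among the given features.) Every other pair in the inventory differs on at least one listed feature.

ɲ, j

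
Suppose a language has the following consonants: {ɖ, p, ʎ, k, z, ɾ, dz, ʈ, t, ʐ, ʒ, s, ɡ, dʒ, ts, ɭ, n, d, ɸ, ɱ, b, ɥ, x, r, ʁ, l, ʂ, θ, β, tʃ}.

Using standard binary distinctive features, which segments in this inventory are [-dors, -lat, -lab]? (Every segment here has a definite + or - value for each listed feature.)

ɖ, z, ɾ, dz, ʈ, t, ʐ, ʒ, s, dʒ, ts, n, d, r, ʂ, θ, tʃ

First, the [-dorsal] segments are /ɖ, p, z, ɾ, dz, ʈ, t, ʐ, ʒ, s, dʒ, ts, ɭ, n, d, ɸ, ɱ, b, r, l, ʂ, θ, β, tʃ/.
Of those, [-lateral] gives /ɖ, p, z, ɾ, dz, ʈ, t, ʐ, ʒ, s, dʒ, ts, n, d, ɸ, ɱ, b, r, ʂ, θ, β, tʃ/.
Among these, [-labial] leaves /ɖ, z, ɾ, dz, ʈ, t, ʐ, ʒ, s, dʒ, ts, n, d, r, ʂ, θ, tʃ/.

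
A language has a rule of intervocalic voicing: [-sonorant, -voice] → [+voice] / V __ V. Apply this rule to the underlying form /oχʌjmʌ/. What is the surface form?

[oʁʌjmʌ]

Only /χ/ occurs between two vowels (/o/ __ /ʌ/) and matches the structural description. It is a voiceless uvular fricative, so [-sonorant, -voice] holds; changing it to [+voice] with all other features held fixed yields /ʁ/ (voiced uvular fricative). No other segment meets both the structural description and the environment, so the output is [oʁʌjmʌ].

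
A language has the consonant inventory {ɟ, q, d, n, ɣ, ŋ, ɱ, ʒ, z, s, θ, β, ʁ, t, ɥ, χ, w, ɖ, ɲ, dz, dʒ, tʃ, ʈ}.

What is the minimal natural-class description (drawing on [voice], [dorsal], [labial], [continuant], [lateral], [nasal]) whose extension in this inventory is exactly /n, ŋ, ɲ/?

[+nasal, -labial]

The class [+nasal], [-labial] has exactly /n, ŋ, ɲ/ as its extension in this inventory. No smaller conjunction from the listed features achieves this: [-labial] alone would also admit /ɟ, q, d, ɣ, …/; [+nasal] alone would also admit /ɱ/; and checking the remaining single features turns up none with this extension.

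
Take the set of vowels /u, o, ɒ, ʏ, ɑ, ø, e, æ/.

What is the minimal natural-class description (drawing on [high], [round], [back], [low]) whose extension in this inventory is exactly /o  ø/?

The class [−high], [−low], [+round] has exactly /o, ø/ as its extension in this inventory. No smaller conjunction from the listed features achieves this: [−low, +round] alone would also admit /u, ʏ/; [−high, +round] alone would also admit /ɒ/; [−high, −low] alone would also admit /e/; and checking the remaining two-feature bundles turns up none with this extension.

[−high, −low, +round]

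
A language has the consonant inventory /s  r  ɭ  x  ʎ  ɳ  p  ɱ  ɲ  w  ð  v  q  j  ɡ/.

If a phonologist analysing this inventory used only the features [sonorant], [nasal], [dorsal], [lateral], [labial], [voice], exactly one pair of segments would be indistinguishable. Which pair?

q, x

/q/ (voiceless uvular stop) and /x/ (voiceless velar fricative) are both [-sonorant], [-nasal], [+dorsal], [-lateral], [-labial], [-voice], so none of the listed features separates them. (They do differ in [continuant] and [high], which are not among the given features.) Every other pair in the inventory differs on at least one listed feature.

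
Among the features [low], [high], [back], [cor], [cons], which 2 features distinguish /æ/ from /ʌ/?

[low], [back]

/æ/ is the low front unrounded vowel and /ʌ/ is the mid back unrounded lax vowel. Both are [-high], [-coronal], [-consonantal]. /æ/ is [+low] while /ʌ/ is [-low]; /æ/ is [-back] while /ʌ/ is [+back], so the distinguishing features are [low], [back].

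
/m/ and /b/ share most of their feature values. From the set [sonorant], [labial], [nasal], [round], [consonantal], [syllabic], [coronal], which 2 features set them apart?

The two segments share [+labial], [-round], [+consonantal], [-syllabic], [-coronal]. The only features from the list on which they differ: /m/ is [+sonorant] while /b/ is [-sonorant]; /m/ is [+nasal] while /b/ is [-nasal].

[sonorant], [nasal]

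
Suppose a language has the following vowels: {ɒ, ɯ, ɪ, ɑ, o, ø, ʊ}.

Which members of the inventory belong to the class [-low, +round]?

Checking each segment against [-low], [+round]: /o/ (mid back rounded tense vowel), /ø/ (mid front rounded tense vowel), /ʊ/ (high back rounded lax vowel) satisfy every feature; every other segment in the inventory fails at least one.

o, ø, ʊ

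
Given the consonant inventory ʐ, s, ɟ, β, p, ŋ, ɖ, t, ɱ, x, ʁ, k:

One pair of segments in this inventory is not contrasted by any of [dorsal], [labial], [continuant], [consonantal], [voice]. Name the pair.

ɟ, ŋ

Both /ɟ/ and /ŋ/ are [+dorsal], [-labial], [-continuant], [+consonantal], [+voice]. Since the list omits [sonorant], [nasal] and [back] — which do distinguish the voiced palatal stop from the velar nasal — this pair collapses; all other pairs remain distinct.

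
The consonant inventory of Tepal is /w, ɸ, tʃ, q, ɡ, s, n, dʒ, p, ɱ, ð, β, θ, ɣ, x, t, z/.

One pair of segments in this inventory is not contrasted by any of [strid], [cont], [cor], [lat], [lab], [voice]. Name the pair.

On the given features, /β/ and /w/ have an identical profile: [-strident], [+continuant], [-coronal], [-lateral], [+labial], [+voice]. No other two segments in the inventory coincide on all 6 features. (They do differ in [sonorant], [round] and [dorsal], which are not among the given features.)

β, w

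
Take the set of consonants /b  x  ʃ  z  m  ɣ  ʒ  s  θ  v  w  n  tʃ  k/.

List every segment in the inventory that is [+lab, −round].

b, m, v

Eliminate segments failing any feature: /x, ʃ, z, ɣ, ʒ, s, θ, n, tʃ, k/ are [−labial]; /w/ is [+round]. The remaining /b, m, v/ satisfy [+labial], [−round].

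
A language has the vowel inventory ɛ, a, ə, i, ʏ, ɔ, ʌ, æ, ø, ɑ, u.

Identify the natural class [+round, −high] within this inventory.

Checking each segment against [+round], [−high]: /ɔ/ (mid back rounded lax vowel), /ø/ (mid front rounded tense vowel) satisfy every feature; every other segment in the inventory fails at least one.

ɔ, ø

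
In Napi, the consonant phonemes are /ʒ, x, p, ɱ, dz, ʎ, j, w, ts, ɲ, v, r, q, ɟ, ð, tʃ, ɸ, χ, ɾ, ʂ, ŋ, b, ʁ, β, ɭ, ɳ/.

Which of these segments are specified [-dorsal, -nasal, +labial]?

First, the [-dorsal] segments are /ʒ, p, ɱ, dz, ts, v, r, ð, tʃ, ɸ, ɾ, ʂ, b, β, ɭ, ɳ/.
Then [-nasal] gives /ʒ, p, dz, ts, v, r, ð, tʃ, ɸ, ɾ, ʂ, b, β, ɭ/.
Intersecting with [+labial] leaves /p, v, ɸ, b, β/.

p, v, ɸ, b, β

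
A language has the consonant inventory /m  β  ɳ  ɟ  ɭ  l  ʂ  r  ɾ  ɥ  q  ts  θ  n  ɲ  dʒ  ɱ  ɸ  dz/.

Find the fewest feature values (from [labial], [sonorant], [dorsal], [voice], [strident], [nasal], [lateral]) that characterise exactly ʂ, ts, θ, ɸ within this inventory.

Every target segment is [-voice], [-dorsal]; each remaining inventory member fails at least one of these. Each conjunct is needed — [-dorsal] alone would also admit /m, β, ɳ, ɭ, …/; [-voice] alone would also admit /q/ — and no other single listed feature has exactly this extension, so two is the minimum.

[-voice, -dorsal]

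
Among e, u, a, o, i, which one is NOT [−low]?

a

/a/ is the low unrounded vowel, which is [+low]; the rest — /i, o, e, u/ — are [−low].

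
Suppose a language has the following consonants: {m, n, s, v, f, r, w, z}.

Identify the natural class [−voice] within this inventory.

The [−voice] segments here are /s, f/; the remaining /m, n, v, r, w, z/ are [+voice].

s, f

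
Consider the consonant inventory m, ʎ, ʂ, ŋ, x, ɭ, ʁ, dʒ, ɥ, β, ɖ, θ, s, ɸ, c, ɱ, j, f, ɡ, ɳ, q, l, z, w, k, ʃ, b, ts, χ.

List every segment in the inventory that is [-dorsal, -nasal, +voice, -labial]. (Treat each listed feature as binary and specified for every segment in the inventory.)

ɭ, dʒ, ɖ, l, z

Eliminate segments failing any feature: /m, ɱ, ɳ/ are [+nasal]; /ʎ, ŋ, x, ʁ, ɥ, c, j, ɡ, q, w, k, χ/ are [+dorsal]; /ʂ, θ, s, ɸ, f, ʃ, ts/ are [-voice]; /β, b/ are [+labial]. The remaining /ɭ, dʒ, ɖ, l, z/ satisfy [-dorsal], [-nasal], [+voice], [-labial].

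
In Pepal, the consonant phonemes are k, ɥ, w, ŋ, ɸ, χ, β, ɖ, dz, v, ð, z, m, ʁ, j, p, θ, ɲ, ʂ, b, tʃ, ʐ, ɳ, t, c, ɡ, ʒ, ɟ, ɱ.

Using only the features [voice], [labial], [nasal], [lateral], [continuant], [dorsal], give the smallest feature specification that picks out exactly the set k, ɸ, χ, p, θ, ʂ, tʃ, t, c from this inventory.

Every target segment is [-voice] and no other inventory member is, so one feature is enough.

[-voice]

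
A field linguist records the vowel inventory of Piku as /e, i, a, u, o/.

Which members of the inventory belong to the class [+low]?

The [+low] segments here are /a/; the remaining /e, i, u, o/ are [-low].

a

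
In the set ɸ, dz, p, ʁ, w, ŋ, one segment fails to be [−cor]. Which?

/p, ŋ, w, ʁ, ɸ/ are all [−coronal]; /dz/ (voiced alveolar affricate) is [+coronal].

dz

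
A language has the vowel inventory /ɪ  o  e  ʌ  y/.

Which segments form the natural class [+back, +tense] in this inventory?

Checking each segment against [+back], [+tense]: /o/ (mid back rounded tense vowel) satisfies every feature; every other segment in the inventory fails at least one.

o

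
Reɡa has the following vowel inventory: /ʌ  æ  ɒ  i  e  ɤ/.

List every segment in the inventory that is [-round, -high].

ʌ, æ, e, ɤ

The [-round] segments are /ʌ, æ, i, e, ɤ/.
Within that set, [-high] leaves /ʌ, æ, e, ɤ/.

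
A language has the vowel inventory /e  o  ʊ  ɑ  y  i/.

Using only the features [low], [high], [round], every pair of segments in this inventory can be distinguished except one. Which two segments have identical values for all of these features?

On the given features, /ʊ/ and /y/ have an identical profile: [−low], [+high], [+round]. No other two segments in the inventory coincide on all 3 features. (They do differ in [back] and [tense], which are not among the given features.)

ʊ, y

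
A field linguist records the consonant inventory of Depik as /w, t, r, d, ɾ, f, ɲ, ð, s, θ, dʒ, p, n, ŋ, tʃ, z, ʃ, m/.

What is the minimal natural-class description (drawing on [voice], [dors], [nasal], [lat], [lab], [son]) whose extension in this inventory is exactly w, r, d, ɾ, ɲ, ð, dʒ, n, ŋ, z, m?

The target set is precisely the extension of [+voice] in this inventory.

[+voice]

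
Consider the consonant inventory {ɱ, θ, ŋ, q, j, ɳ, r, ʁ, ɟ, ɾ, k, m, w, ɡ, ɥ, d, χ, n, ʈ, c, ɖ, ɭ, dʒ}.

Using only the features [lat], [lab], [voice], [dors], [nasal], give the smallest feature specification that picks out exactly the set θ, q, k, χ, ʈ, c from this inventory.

Every target segment is [-voice] and no other inventory member is, so one feature is enough.

[-voice]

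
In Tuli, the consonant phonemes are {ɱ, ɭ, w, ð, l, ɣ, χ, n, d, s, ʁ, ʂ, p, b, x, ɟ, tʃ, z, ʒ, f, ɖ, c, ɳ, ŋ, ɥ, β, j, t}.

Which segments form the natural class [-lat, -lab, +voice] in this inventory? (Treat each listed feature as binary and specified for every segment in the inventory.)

ð, ɣ, n, d, ʁ, ɟ, z, ʒ, ɖ, ɳ, ŋ, j

Among the inventory, the [-lateral] segments are /ɱ, w, ð, ɣ, χ, n, d, s, ʁ, ʂ, p, b, x, ɟ, tʃ, z, ʒ, f, ɖ, c, ɳ, ŋ, ɥ, β, j, t/.
Then [-labial] gives /ð, ɣ, χ, n, d, s, ʁ, ʂ, x, ɟ, tʃ, z, ʒ, ɖ, c, ɳ, ŋ, j, t/.
Within that set, [+voice] leaves /ð, ɣ, n, d, ʁ, ɟ, z, ʒ, ɖ, ɳ, ŋ, j/.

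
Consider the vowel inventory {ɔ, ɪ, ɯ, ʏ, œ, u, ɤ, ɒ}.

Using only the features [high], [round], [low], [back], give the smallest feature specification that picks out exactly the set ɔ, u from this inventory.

/ɔ, u/ are all [-low], [+back], [+round], and no other segment in the inventory matches all three values. Dropping any one of them over-generates: [+back, +round] alone would also admit /ɒ/; [-low, +round] alone would also admit /ʏ, œ/; [-low, +back] alone would also admit /ɯ, ɤ/. No other combination of two listed features picks out exactly this set either, so fewer than three features will not do.

[-low, +back, +round]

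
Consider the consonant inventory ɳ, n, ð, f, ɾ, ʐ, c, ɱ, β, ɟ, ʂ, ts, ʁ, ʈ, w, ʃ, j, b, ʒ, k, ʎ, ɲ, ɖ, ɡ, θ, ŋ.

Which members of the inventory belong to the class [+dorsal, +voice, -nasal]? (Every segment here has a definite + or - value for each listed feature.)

ɟ, ʁ, w, j, ʎ, ɡ

Checking each segment against [+dorsal], [+voice], [-nasal]: /ɟ/ (voiced palatal stop), /ʁ/ (voiced uvular fricative), /w/ (labial-velar glide), /j/ (palatal glide), /ʎ/ (palatal lateral approximant), /ɡ/ (voiced velar stop) satisfy every feature; every other segment in the inventory fails at least one.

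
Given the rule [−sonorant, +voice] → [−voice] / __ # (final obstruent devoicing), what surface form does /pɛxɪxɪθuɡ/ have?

[pɛxɪxɪθuk]

/ɡ/ satisfies [−sonorant, +voice] and sits in __ #. The [−voice] counterpart of the voiced velar stop is /k/. Other segments in /pɛxɪxɪθuɡ/ either fail the structural description or are not in the environment, so the surface form is [pɛxɪxɪθuk].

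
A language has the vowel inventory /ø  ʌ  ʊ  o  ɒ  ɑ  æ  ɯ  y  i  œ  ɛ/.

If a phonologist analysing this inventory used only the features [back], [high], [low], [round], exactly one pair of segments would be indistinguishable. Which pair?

œ, ø

On the given features, /œ/ and /ø/ have an identical profile: [−back], [−high], [−low], [+round]. No other two segments in the inventory coincide on all 4 features. (They do differ in [tense], which is not among the given features.)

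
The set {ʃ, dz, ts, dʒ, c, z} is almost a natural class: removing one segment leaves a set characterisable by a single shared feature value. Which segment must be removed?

/ʃ, dʒ, dz, z, ts/ are all [+strident], but /c/ (voiceless palatal stop) is [−strident]. No other single segment can be removed to leave a set sharing one feature value that the removed segment lacks, so /c/ is the odd one out.

c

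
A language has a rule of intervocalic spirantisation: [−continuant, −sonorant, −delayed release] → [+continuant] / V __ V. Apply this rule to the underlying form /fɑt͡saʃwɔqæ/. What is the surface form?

[fɑt͡saʃwɔχæ]

/q/ satisfies [−continuant, −sonorant, −delayed release] and sits in V __ V. The [+continuant] counterpart of the voiceless uvular stop is /χ/. Other segments in /fɑt͡saʃwɔqæ/ either fail the structural description or are not in the environment, so the surface form is [fɑt͡saʃwɔχæ].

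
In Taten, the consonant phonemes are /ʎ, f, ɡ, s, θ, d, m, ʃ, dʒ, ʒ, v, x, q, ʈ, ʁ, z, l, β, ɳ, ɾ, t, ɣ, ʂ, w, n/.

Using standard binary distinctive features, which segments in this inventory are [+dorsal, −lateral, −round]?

Eliminate segments failing any feature: /ʎ/ is [+lateral]; /f, s, θ, d, m, ʃ, dʒ, ʒ, v, ʈ, z, l, β, ɳ, ɾ, t, ʂ, n/ are [−dorsal]; /w/ is [+round]. The remaining /ɡ, x, q, ʁ, ɣ/ satisfy [+dorsal], [−lateral], [−round].

ɡ, x, q, ʁ, ɣ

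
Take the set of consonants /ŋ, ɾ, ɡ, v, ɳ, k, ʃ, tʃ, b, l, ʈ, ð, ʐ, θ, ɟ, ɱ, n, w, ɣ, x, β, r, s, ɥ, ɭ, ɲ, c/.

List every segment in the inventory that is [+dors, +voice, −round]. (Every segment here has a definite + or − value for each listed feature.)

Eliminate segments failing any feature: /ɾ, v, ɳ, ʃ, tʃ, b, l, ʈ, ð, ʐ, θ, ɱ, n, β, r, s, ɭ/ are [−dorsal]; /k, x, c/ are [−voice]; /w, ɥ/ are [+round]. The remaining /ŋ, ɡ, ɟ, ɣ, ɲ/ satisfy [+dorsal], [+voice], [−round].

ŋ, ɡ, ɟ, ɣ, ɲ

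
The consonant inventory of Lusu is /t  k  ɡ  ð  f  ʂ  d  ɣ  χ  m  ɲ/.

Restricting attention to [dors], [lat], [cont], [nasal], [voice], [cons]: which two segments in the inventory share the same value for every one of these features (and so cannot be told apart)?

f, ʂ

Both /f/ and /ʂ/ are [−dorsal], [−lateral], [+continuant], [−nasal], [−voice], [+consonantal]. Since the list omits [labial] and [coronal] — which do distinguish the voiceless labiodental fricative from the voiceless retroflex fricative — this pair collapses; all other pairs remain distinct.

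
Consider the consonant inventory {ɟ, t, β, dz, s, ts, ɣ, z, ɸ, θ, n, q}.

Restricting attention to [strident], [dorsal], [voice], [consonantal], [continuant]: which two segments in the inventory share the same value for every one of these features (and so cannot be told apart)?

On the given features, /ɸ/ and /θ/ have an identical profile: [-strident], [-dorsal], [-voice], [+consonantal], [+continuant]. No other two segments in the inventory coincide on all 5 features. (They do differ in [labial] and [coronal], which are not among the given features.)

ɸ, θ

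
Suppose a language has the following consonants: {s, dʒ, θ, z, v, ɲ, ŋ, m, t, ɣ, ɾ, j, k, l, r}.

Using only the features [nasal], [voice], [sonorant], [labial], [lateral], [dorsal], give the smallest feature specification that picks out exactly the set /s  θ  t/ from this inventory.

Every target segment is [−voice], [−dorsal]; each remaining inventory member fails at least one of these. Each conjunct is needed — [−dorsal] alone would also admit /dʒ, z, v, m, …/; [−voice] alone would also admit /k/ — and no other single listed feature has exactly this extension, so two is the minimum.

[−voice, −dorsal]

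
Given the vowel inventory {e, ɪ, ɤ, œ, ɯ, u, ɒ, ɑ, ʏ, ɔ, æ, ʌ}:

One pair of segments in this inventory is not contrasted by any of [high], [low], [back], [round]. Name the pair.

ʌ, ɤ

Both /ʌ/ and /ɤ/ are [−high], [−low], [+back], [−round]. Since the list omits [tense] — which does distinguish the mid back unrounded lax vowel from the mid back unrounded tense vowel — this pair collapses; all other pairs remain distinct.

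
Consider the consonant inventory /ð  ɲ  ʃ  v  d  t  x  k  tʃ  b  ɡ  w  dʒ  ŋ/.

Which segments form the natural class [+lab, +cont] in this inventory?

v, w

The [+labial] segments are /v, b, w/.
Intersecting with [+continuant] leaves /v, w/.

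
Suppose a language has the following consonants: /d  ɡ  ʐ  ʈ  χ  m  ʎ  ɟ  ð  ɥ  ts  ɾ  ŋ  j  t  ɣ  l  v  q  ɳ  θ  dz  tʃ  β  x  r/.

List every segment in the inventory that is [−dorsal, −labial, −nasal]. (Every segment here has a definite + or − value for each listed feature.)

d, ʐ, ʈ, ð, ts, ɾ, t, l, θ, dz, tʃ, r

Checking each segment against [−dorsal], [−labial], [−nasal]: /d/ (voiced alveolar stop), /ʐ/ (voiced retroflex fricative), /ʈ/ (voiceless retroflex stop), /ð/ (voiced dental fricative), /ts/ (voiceless alveolar affricate), /ɾ/ (alveolar tap), among others, satisfy every feature; every other segment in the inventory fails at least one.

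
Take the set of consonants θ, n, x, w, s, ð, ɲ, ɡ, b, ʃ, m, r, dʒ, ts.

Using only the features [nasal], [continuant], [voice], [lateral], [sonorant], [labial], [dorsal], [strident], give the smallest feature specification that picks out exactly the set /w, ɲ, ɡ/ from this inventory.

The class [+voice], [+dorsal] has exactly /w, ɲ, ɡ/ as its extension in this inventory. No smaller conjunction from the listed features achieves this: [+dorsal] alone would also admit /x/; [+voice] alone would also admit /n, ð, b, m, …/; and checking the remaining single features turns up none with this extension.

[+voice, +dorsal]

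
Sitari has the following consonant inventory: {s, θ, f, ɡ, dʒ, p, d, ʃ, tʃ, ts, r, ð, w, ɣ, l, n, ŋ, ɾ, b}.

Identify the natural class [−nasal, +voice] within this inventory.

ɡ, dʒ, d, r, ð, w, ɣ, l, ɾ, b

Checking each segment against [−nasal], [+voice]: /ɡ/ (voiced velar stop), /dʒ/ (voiced postalveolar affricate), /d/ (voiced alveolar stop), /r/ (alveolar trill), /ð/ (voiced dental fricative), /w/ (labial-velar glide), among others, satisfy every feature; every other segment in the inventory fails at least one.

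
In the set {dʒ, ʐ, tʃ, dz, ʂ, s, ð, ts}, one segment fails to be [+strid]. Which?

ð

/ʂ, dz, dʒ, tʃ, s, ʐ, ts/ are all [+strident]; /ð/ (voiced dental fricative) is [−strident].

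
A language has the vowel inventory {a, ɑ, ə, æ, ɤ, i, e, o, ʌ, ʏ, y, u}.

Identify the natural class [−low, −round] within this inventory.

ə, ɤ, i, e, ʌ

Checking each segment against [−low], [−round]: /ə/ (mid central vowel (schwa)), /ɤ/ (mid back unrounded tense vowel), /i/ (high front unrounded tense vowel), /e/ (mid front unrounded tense vowel), /ʌ/ (mid back unrounded lax vowel) satisfy every feature; every other segment in the inventory fails at least one.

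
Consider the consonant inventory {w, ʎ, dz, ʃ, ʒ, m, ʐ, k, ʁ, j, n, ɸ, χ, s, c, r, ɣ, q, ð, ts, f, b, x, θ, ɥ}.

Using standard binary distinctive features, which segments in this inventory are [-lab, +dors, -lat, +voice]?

Eliminate segments failing any feature: /w, m, ɸ, f, b, ɥ/ are [+labial]; /ʎ/ is [+lateral]; /dz, ʃ, ʒ, ʐ, n, s, r, ð, ts, θ/ are [-dorsal]; /k, χ, c, q, x/ are [-voice]. The remaining /ʁ, j, ɣ/ satisfy [-labial], [+dorsal], [-lateral], [+voice].

ʁ, j, ɣ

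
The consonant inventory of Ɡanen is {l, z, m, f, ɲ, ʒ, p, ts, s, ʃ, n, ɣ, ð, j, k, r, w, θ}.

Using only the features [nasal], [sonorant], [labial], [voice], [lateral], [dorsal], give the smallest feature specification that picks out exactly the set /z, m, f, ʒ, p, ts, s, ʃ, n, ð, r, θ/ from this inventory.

[-lateral, -dorsal]

The class [-lateral], [-dorsal] has exactly /z, m, f, ʒ, p, ts, s, ʃ, n, ð, r, θ/ as its extension in this inventory. No smaller conjunction from the listed features achieves this: [-dorsal] alone would also admit /l/; [-lateral] alone would also admit /ɲ, ɣ, j, k, …/; and checking the remaining single features turns up none with this extension.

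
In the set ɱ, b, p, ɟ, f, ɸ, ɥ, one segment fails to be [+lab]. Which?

/ɟ/ is the voiced palatal stop, which is [−labial]; the rest — /ɸ, ɱ, ɥ, b, p, f/ — are [+labial].

ɟ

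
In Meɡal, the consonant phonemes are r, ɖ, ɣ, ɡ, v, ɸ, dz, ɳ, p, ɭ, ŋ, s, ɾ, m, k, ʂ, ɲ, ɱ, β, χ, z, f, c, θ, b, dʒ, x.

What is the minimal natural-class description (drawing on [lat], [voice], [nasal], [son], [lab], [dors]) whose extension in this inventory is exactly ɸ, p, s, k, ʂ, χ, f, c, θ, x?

[−voice]

The target set is precisely the extension of [−voice] in this inventory.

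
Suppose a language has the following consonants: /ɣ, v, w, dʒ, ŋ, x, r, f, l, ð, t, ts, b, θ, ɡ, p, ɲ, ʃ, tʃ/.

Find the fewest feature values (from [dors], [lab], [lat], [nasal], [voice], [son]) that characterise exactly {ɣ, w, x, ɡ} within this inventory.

/ɣ, w, x, ɡ/ are all [−nasal], [+dorsal], and no other segment in the inventory matches both values. Dropping any one of them over-generates: [+dorsal] alone would also admit /ŋ, ɲ/; [−nasal] alone would also admit /v, dʒ, r, f, …/. No other single listed feature picks out exactly this set either, so fewer than two features will not do.

[−nasal, +dors]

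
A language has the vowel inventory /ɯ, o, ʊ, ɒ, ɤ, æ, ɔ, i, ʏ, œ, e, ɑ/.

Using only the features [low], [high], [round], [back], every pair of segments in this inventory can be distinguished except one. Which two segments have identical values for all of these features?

o, ɔ

/o/ (mid back rounded tense vowel) and /ɔ/ (mid back rounded lax vowel) are both [−low], [−high], [+round], [+back], so none of the listed features separates them. (They do differ in [tense], which is not among the given features.) Every other pair in the inventory differs on at least one listed feature.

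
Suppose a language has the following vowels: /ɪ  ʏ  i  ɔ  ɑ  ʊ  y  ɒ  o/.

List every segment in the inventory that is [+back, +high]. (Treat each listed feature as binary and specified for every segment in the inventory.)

ʊ

Checking each segment against [+back], [+high]: /ʊ/ (high back rounded lax vowel) satisfies every feature; every other segment in the inventory fails at least one.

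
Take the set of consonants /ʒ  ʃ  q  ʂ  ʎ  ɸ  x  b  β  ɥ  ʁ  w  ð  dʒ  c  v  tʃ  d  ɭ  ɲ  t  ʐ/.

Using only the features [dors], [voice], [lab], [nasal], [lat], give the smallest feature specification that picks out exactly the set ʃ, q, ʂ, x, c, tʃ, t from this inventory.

Every target segment is [−voice], [−labial]; each remaining inventory member fails at least one of these. Each conjunct is needed — [−labial] alone would also admit /ʒ, ʎ, ʁ, ð, …/; [−voice] alone would also admit /ɸ/ — and no other single listed feature has exactly this extension, so two is the minimum.

[−voice, −lab]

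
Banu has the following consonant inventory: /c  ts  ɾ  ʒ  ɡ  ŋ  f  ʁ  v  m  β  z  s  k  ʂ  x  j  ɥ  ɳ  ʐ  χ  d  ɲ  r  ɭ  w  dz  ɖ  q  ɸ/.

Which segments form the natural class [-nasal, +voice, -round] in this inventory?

ɾ, ʒ, ɡ, ʁ, v, β, z, j, ʐ, d, r, ɭ, dz, ɖ

First, the [-nasal] segments are /c, ts, ɾ, ʒ, ɡ, f, ʁ, v, β, z, s, k, ʂ, x, j, ɥ, ʐ, χ, d, r, ɭ, w, dz, ɖ, q, ɸ/.
Among these, [+voice] gives /ɾ, ʒ, ɡ, ʁ, v, β, z, j, ɥ, ʐ, d, r, ɭ, w, dz, ɖ/.
Within that set, [-round] leaves /ɾ, ʒ, ɡ, ʁ, v, β, z, j, ʐ, d, r, ɭ, dz, ɖ/.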